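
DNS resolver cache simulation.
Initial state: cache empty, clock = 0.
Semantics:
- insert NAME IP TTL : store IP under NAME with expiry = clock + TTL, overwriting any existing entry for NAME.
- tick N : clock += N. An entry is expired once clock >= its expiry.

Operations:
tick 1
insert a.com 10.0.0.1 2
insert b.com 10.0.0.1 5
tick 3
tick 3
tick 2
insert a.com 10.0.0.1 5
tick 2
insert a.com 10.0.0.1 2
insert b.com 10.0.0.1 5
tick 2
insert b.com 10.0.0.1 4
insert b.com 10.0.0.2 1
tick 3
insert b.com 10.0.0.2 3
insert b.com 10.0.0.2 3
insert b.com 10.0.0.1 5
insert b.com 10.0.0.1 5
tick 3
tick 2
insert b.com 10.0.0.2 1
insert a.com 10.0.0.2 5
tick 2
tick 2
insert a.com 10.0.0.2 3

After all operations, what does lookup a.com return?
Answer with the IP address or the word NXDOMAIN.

Answer: 10.0.0.2

Derivation:
Op 1: tick 1 -> clock=1.
Op 2: insert a.com -> 10.0.0.1 (expiry=1+2=3). clock=1
Op 3: insert b.com -> 10.0.0.1 (expiry=1+5=6). clock=1
Op 4: tick 3 -> clock=4. purged={a.com}
Op 5: tick 3 -> clock=7. purged={b.com}
Op 6: tick 2 -> clock=9.
Op 7: insert a.com -> 10.0.0.1 (expiry=9+5=14). clock=9
Op 8: tick 2 -> clock=11.
Op 9: insert a.com -> 10.0.0.1 (expiry=11+2=13). clock=11
Op 10: insert b.com -> 10.0.0.1 (expiry=11+5=16). clock=11
Op 11: tick 2 -> clock=13. purged={a.com}
Op 12: insert b.com -> 10.0.0.1 (expiry=13+4=17). clock=13
Op 13: insert b.com -> 10.0.0.2 (expiry=13+1=14). clock=13
Op 14: tick 3 -> clock=16. purged={b.com}
Op 15: insert b.com -> 10.0.0.2 (expiry=16+3=19). clock=16
Op 16: insert b.com -> 10.0.0.2 (expiry=16+3=19). clock=16
Op 17: insert b.com -> 10.0.0.1 (expiry=16+5=21). clock=16
Op 18: insert b.com -> 10.0.0.1 (expiry=16+5=21). clock=16
Op 19: tick 3 -> clock=19.
Op 20: tick 2 -> clock=21. purged={b.com}
Op 21: insert b.com -> 10.0.0.2 (expiry=21+1=22). clock=21
Op 22: insert a.com -> 10.0.0.2 (expiry=21+5=26). clock=21
Op 23: tick 2 -> clock=23. purged={b.com}
Op 24: tick 2 -> clock=25.
Op 25: insert a.com -> 10.0.0.2 (expiry=25+3=28). clock=25
lookup a.com: present, ip=10.0.0.2 expiry=28 > clock=25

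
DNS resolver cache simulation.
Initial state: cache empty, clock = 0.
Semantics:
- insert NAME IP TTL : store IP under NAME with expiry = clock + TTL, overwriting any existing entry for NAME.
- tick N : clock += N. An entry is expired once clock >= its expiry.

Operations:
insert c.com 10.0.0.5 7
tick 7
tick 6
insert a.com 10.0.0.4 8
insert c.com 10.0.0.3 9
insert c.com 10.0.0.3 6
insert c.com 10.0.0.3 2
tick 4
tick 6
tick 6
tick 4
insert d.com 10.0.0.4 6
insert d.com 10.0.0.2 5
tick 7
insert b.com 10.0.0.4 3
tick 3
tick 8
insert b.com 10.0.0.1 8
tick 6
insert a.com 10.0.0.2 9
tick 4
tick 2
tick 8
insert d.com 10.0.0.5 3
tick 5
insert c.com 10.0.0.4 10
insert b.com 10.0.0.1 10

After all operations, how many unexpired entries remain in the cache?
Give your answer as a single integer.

Op 1: insert c.com -> 10.0.0.5 (expiry=0+7=7). clock=0
Op 2: tick 7 -> clock=7. purged={c.com}
Op 3: tick 6 -> clock=13.
Op 4: insert a.com -> 10.0.0.4 (expiry=13+8=21). clock=13
Op 5: insert c.com -> 10.0.0.3 (expiry=13+9=22). clock=13
Op 6: insert c.com -> 10.0.0.3 (expiry=13+6=19). clock=13
Op 7: insert c.com -> 10.0.0.3 (expiry=13+2=15). clock=13
Op 8: tick 4 -> clock=17. purged={c.com}
Op 9: tick 6 -> clock=23. purged={a.com}
Op 10: tick 6 -> clock=29.
Op 11: tick 4 -> clock=33.
Op 12: insert d.com -> 10.0.0.4 (expiry=33+6=39). clock=33
Op 13: insert d.com -> 10.0.0.2 (expiry=33+5=38). clock=33
Op 14: tick 7 -> clock=40. purged={d.com}
Op 15: insert b.com -> 10.0.0.4 (expiry=40+3=43). clock=40
Op 16: tick 3 -> clock=43. purged={b.com}
Op 17: tick 8 -> clock=51.
Op 18: insert b.com -> 10.0.0.1 (expiry=51+8=59). clock=51
Op 19: tick 6 -> clock=57.
Op 20: insert a.com -> 10.0.0.2 (expiry=57+9=66). clock=57
Op 21: tick 4 -> clock=61. purged={b.com}
Op 22: tick 2 -> clock=63.
Op 23: tick 8 -> clock=71. purged={a.com}
Op 24: insert d.com -> 10.0.0.5 (expiry=71+3=74). clock=71
Op 25: tick 5 -> clock=76. purged={d.com}
Op 26: insert c.com -> 10.0.0.4 (expiry=76+10=86). clock=76
Op 27: insert b.com -> 10.0.0.1 (expiry=76+10=86). clock=76
Final cache (unexpired): {b.com,c.com} -> size=2

Answer: 2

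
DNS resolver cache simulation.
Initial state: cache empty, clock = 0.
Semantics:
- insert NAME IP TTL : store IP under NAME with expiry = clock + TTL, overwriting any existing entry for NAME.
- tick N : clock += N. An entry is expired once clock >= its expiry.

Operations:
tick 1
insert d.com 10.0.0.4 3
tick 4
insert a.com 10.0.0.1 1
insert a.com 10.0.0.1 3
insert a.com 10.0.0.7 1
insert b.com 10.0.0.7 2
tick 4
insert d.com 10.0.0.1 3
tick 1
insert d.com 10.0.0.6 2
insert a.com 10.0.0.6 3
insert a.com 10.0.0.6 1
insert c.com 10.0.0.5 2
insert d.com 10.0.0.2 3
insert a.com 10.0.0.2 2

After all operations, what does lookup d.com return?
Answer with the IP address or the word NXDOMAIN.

Answer: 10.0.0.2

Derivation:
Op 1: tick 1 -> clock=1.
Op 2: insert d.com -> 10.0.0.4 (expiry=1+3=4). clock=1
Op 3: tick 4 -> clock=5. purged={d.com}
Op 4: insert a.com -> 10.0.0.1 (expiry=5+1=6). clock=5
Op 5: insert a.com -> 10.0.0.1 (expiry=5+3=8). clock=5
Op 6: insert a.com -> 10.0.0.7 (expiry=5+1=6). clock=5
Op 7: insert b.com -> 10.0.0.7 (expiry=5+2=7). clock=5
Op 8: tick 4 -> clock=9. purged={a.com,b.com}
Op 9: insert d.com -> 10.0.0.1 (expiry=9+3=12). clock=9
Op 10: tick 1 -> clock=10.
Op 11: insert d.com -> 10.0.0.6 (expiry=10+2=12). clock=10
Op 12: insert a.com -> 10.0.0.6 (expiry=10+3=13). clock=10
Op 13: insert a.com -> 10.0.0.6 (expiry=10+1=11). clock=10
Op 14: insert c.com -> 10.0.0.5 (expiry=10+2=12). clock=10
Op 15: insert d.com -> 10.0.0.2 (expiry=10+3=13). clock=10
Op 16: insert a.com -> 10.0.0.2 (expiry=10+2=12). clock=10
lookup d.com: present, ip=10.0.0.2 expiry=13 > clock=10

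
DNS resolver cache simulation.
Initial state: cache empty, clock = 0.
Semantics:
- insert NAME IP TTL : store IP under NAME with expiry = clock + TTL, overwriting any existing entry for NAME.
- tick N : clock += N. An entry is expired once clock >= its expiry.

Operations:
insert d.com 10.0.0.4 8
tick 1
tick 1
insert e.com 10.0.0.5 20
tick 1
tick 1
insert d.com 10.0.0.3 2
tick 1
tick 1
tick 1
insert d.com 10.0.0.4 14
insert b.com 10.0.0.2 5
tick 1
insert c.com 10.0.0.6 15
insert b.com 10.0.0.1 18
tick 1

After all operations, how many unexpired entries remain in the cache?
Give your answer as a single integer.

Op 1: insert d.com -> 10.0.0.4 (expiry=0+8=8). clock=0
Op 2: tick 1 -> clock=1.
Op 3: tick 1 -> clock=2.
Op 4: insert e.com -> 10.0.0.5 (expiry=2+20=22). clock=2
Op 5: tick 1 -> clock=3.
Op 6: tick 1 -> clock=4.
Op 7: insert d.com -> 10.0.0.3 (expiry=4+2=6). clock=4
Op 8: tick 1 -> clock=5.
Op 9: tick 1 -> clock=6. purged={d.com}
Op 10: tick 1 -> clock=7.
Op 11: insert d.com -> 10.0.0.4 (expiry=7+14=21). clock=7
Op 12: insert b.com -> 10.0.0.2 (expiry=7+5=12). clock=7
Op 13: tick 1 -> clock=8.
Op 14: insert c.com -> 10.0.0.6 (expiry=8+15=23). clock=8
Op 15: insert b.com -> 10.0.0.1 (expiry=8+18=26). clock=8
Op 16: tick 1 -> clock=9.
Final cache (unexpired): {b.com,c.com,d.com,e.com} -> size=4

Answer: 4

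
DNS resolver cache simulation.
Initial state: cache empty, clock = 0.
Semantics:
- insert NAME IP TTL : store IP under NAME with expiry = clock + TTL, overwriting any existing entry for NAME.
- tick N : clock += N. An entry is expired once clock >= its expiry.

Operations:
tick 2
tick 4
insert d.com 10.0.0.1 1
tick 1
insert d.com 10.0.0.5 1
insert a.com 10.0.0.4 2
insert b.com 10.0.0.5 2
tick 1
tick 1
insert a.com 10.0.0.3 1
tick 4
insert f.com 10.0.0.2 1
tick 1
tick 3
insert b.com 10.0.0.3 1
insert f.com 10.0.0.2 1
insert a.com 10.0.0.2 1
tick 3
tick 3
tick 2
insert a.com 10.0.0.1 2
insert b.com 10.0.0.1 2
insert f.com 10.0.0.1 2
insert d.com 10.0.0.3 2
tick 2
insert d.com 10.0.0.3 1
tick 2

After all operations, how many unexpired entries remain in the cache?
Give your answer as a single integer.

Op 1: tick 2 -> clock=2.
Op 2: tick 4 -> clock=6.
Op 3: insert d.com -> 10.0.0.1 (expiry=6+1=7). clock=6
Op 4: tick 1 -> clock=7. purged={d.com}
Op 5: insert d.com -> 10.0.0.5 (expiry=7+1=8). clock=7
Op 6: insert a.com -> 10.0.0.4 (expiry=7+2=9). clock=7
Op 7: insert b.com -> 10.0.0.5 (expiry=7+2=9). clock=7
Op 8: tick 1 -> clock=8. purged={d.com}
Op 9: tick 1 -> clock=9. purged={a.com,b.com}
Op 10: insert a.com -> 10.0.0.3 (expiry=9+1=10). clock=9
Op 11: tick 4 -> clock=13. purged={a.com}
Op 12: insert f.com -> 10.0.0.2 (expiry=13+1=14). clock=13
Op 13: tick 1 -> clock=14. purged={f.com}
Op 14: tick 3 -> clock=17.
Op 15: insert b.com -> 10.0.0.3 (expiry=17+1=18). clock=17
Op 16: insert f.com -> 10.0.0.2 (expiry=17+1=18). clock=17
Op 17: insert a.com -> 10.0.0.2 (expiry=17+1=18). clock=17
Op 18: tick 3 -> clock=20. purged={a.com,b.com,f.com}
Op 19: tick 3 -> clock=23.
Op 20: tick 2 -> clock=25.
Op 21: insert a.com -> 10.0.0.1 (expiry=25+2=27). clock=25
Op 22: insert b.com -> 10.0.0.1 (expiry=25+2=27). clock=25
Op 23: insert f.com -> 10.0.0.1 (expiry=25+2=27). clock=25
Op 24: insert d.com -> 10.0.0.3 (expiry=25+2=27). clock=25
Op 25: tick 2 -> clock=27. purged={a.com,b.com,d.com,f.com}
Op 26: insert d.com -> 10.0.0.3 (expiry=27+1=28). clock=27
Op 27: tick 2 -> clock=29. purged={d.com}
Final cache (unexpired): {} -> size=0

Answer: 0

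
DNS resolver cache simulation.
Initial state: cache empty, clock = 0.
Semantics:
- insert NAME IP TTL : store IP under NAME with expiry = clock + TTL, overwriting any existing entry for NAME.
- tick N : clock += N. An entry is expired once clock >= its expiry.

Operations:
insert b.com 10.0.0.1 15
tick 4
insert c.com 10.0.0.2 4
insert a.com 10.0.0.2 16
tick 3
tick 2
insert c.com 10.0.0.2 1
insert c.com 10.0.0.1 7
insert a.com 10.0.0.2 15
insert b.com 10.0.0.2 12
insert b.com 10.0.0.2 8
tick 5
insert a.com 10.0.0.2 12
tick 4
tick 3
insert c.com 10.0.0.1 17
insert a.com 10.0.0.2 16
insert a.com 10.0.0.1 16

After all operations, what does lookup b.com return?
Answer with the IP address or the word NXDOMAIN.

Op 1: insert b.com -> 10.0.0.1 (expiry=0+15=15). clock=0
Op 2: tick 4 -> clock=4.
Op 3: insert c.com -> 10.0.0.2 (expiry=4+4=8). clock=4
Op 4: insert a.com -> 10.0.0.2 (expiry=4+16=20). clock=4
Op 5: tick 3 -> clock=7.
Op 6: tick 2 -> clock=9. purged={c.com}
Op 7: insert c.com -> 10.0.0.2 (expiry=9+1=10). clock=9
Op 8: insert c.com -> 10.0.0.1 (expiry=9+7=16). clock=9
Op 9: insert a.com -> 10.0.0.2 (expiry=9+15=24). clock=9
Op 10: insert b.com -> 10.0.0.2 (expiry=9+12=21). clock=9
Op 11: insert b.com -> 10.0.0.2 (expiry=9+8=17). clock=9
Op 12: tick 5 -> clock=14.
Op 13: insert a.com -> 10.0.0.2 (expiry=14+12=26). clock=14
Op 14: tick 4 -> clock=18. purged={b.com,c.com}
Op 15: tick 3 -> clock=21.
Op 16: insert c.com -> 10.0.0.1 (expiry=21+17=38). clock=21
Op 17: insert a.com -> 10.0.0.2 (expiry=21+16=37). clock=21
Op 18: insert a.com -> 10.0.0.1 (expiry=21+16=37). clock=21
lookup b.com: not in cache (expired or never inserted)

Answer: NXDOMAIN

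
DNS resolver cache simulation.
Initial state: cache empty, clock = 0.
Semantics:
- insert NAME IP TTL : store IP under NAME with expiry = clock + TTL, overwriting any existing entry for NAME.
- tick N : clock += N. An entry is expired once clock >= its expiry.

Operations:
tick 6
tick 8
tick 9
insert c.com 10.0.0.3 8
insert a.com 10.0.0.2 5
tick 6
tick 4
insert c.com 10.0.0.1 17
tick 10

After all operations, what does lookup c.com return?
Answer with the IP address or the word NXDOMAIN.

Answer: 10.0.0.1

Derivation:
Op 1: tick 6 -> clock=6.
Op 2: tick 8 -> clock=14.
Op 3: tick 9 -> clock=23.
Op 4: insert c.com -> 10.0.0.3 (expiry=23+8=31). clock=23
Op 5: insert a.com -> 10.0.0.2 (expiry=23+5=28). clock=23
Op 6: tick 6 -> clock=29. purged={a.com}
Op 7: tick 4 -> clock=33. purged={c.com}
Op 8: insert c.com -> 10.0.0.1 (expiry=33+17=50). clock=33
Op 9: tick 10 -> clock=43.
lookup c.com: present, ip=10.0.0.1 expiry=50 > clock=43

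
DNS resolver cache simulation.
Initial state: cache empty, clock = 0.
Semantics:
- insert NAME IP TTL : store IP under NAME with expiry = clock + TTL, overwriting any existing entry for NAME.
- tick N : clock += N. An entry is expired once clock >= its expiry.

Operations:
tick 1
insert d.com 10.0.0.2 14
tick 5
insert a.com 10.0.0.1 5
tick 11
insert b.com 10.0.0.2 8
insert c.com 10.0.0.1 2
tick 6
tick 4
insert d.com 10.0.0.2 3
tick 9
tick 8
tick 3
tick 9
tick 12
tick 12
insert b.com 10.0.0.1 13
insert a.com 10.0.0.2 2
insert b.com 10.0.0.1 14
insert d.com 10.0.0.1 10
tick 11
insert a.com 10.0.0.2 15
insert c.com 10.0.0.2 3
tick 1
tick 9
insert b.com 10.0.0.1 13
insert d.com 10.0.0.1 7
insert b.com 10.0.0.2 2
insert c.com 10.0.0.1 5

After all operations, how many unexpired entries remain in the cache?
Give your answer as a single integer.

Op 1: tick 1 -> clock=1.
Op 2: insert d.com -> 10.0.0.2 (expiry=1+14=15). clock=1
Op 3: tick 5 -> clock=6.
Op 4: insert a.com -> 10.0.0.1 (expiry=6+5=11). clock=6
Op 5: tick 11 -> clock=17. purged={a.com,d.com}
Op 6: insert b.com -> 10.0.0.2 (expiry=17+8=25). clock=17
Op 7: insert c.com -> 10.0.0.1 (expiry=17+2=19). clock=17
Op 8: tick 6 -> clock=23. purged={c.com}
Op 9: tick 4 -> clock=27. purged={b.com}
Op 10: insert d.com -> 10.0.0.2 (expiry=27+3=30). clock=27
Op 11: tick 9 -> clock=36. purged={d.com}
Op 12: tick 8 -> clock=44.
Op 13: tick 3 -> clock=47.
Op 14: tick 9 -> clock=56.
Op 15: tick 12 -> clock=68.
Op 16: tick 12 -> clock=80.
Op 17: insert b.com -> 10.0.0.1 (expiry=80+13=93). clock=80
Op 18: insert a.com -> 10.0.0.2 (expiry=80+2=82). clock=80
Op 19: insert b.com -> 10.0.0.1 (expiry=80+14=94). clock=80
Op 20: insert d.com -> 10.0.0.1 (expiry=80+10=90). clock=80
Op 21: tick 11 -> clock=91. purged={a.com,d.com}
Op 22: insert a.com -> 10.0.0.2 (expiry=91+15=106). clock=91
Op 23: insert c.com -> 10.0.0.2 (expiry=91+3=94). clock=91
Op 24: tick 1 -> clock=92.
Op 25: tick 9 -> clock=101. purged={b.com,c.com}
Op 26: insert b.com -> 10.0.0.1 (expiry=101+13=114). clock=101
Op 27: insert d.com -> 10.0.0.1 (expiry=101+7=108). clock=101
Op 28: insert b.com -> 10.0.0.2 (expiry=101+2=103). clock=101
Op 29: insert c.com -> 10.0.0.1 (expiry=101+5=106). clock=101
Final cache (unexpired): {a.com,b.com,c.com,d.com} -> size=4

Answer: 4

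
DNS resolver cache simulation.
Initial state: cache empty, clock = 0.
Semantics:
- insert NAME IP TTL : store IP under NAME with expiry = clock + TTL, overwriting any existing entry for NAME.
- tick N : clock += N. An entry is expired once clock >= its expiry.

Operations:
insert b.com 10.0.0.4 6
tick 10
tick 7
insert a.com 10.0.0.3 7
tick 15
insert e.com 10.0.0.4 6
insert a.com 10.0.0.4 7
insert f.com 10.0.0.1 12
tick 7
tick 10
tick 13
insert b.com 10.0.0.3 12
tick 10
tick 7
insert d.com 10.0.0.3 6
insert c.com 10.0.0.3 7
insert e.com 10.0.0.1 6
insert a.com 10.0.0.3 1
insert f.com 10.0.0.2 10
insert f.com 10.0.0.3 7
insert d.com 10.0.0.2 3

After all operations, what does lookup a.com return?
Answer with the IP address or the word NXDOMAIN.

Answer: 10.0.0.3

Derivation:
Op 1: insert b.com -> 10.0.0.4 (expiry=0+6=6). clock=0
Op 2: tick 10 -> clock=10. purged={b.com}
Op 3: tick 7 -> clock=17.
Op 4: insert a.com -> 10.0.0.3 (expiry=17+7=24). clock=17
Op 5: tick 15 -> clock=32. purged={a.com}
Op 6: insert e.com -> 10.0.0.4 (expiry=32+6=38). clock=32
Op 7: insert a.com -> 10.0.0.4 (expiry=32+7=39). clock=32
Op 8: insert f.com -> 10.0.0.1 (expiry=32+12=44). clock=32
Op 9: tick 7 -> clock=39. purged={a.com,e.com}
Op 10: tick 10 -> clock=49. purged={f.com}
Op 11: tick 13 -> clock=62.
Op 12: insert b.com -> 10.0.0.3 (expiry=62+12=74). clock=62
Op 13: tick 10 -> clock=72.
Op 14: tick 7 -> clock=79. purged={b.com}
Op 15: insert d.com -> 10.0.0.3 (expiry=79+6=85). clock=79
Op 16: insert c.com -> 10.0.0.3 (expiry=79+7=86). clock=79
Op 17: insert e.com -> 10.0.0.1 (expiry=79+6=85). clock=79
Op 18: insert a.com -> 10.0.0.3 (expiry=79+1=80). clock=79
Op 19: insert f.com -> 10.0.0.2 (expiry=79+10=89). clock=79
Op 20: insert f.com -> 10.0.0.3 (expiry=79+7=86). clock=79
Op 21: insert d.com -> 10.0.0.2 (expiry=79+3=82). clock=79
lookup a.com: present, ip=10.0.0.3 expiry=80 > clock=79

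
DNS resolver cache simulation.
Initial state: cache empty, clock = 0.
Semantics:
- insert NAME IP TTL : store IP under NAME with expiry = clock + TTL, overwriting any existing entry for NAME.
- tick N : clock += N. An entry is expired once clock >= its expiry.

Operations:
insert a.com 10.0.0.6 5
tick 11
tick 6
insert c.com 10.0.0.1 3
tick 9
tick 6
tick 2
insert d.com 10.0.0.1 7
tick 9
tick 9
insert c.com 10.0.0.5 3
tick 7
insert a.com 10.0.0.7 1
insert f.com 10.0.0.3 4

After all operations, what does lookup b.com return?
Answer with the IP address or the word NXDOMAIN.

Op 1: insert a.com -> 10.0.0.6 (expiry=0+5=5). clock=0
Op 2: tick 11 -> clock=11. purged={a.com}
Op 3: tick 6 -> clock=17.
Op 4: insert c.com -> 10.0.0.1 (expiry=17+3=20). clock=17
Op 5: tick 9 -> clock=26. purged={c.com}
Op 6: tick 6 -> clock=32.
Op 7: tick 2 -> clock=34.
Op 8: insert d.com -> 10.0.0.1 (expiry=34+7=41). clock=34
Op 9: tick 9 -> clock=43. purged={d.com}
Op 10: tick 9 -> clock=52.
Op 11: insert c.com -> 10.0.0.5 (expiry=52+3=55). clock=52
Op 12: tick 7 -> clock=59. purged={c.com}
Op 13: insert a.com -> 10.0.0.7 (expiry=59+1=60). clock=59
Op 14: insert f.com -> 10.0.0.3 (expiry=59+4=63). clock=59
lookup b.com: not in cache (expired or never inserted)

Answer: NXDOMAIN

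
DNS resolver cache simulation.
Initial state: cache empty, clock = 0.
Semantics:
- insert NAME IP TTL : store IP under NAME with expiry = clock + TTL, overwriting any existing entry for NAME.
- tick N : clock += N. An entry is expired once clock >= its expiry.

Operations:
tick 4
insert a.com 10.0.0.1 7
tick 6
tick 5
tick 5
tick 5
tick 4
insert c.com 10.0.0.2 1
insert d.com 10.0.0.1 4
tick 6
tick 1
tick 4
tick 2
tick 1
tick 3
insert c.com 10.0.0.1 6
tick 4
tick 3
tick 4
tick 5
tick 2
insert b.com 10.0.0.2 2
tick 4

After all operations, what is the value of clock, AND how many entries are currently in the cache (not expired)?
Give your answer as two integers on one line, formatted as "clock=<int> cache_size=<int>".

Answer: clock=68 cache_size=0

Derivation:
Op 1: tick 4 -> clock=4.
Op 2: insert a.com -> 10.0.0.1 (expiry=4+7=11). clock=4
Op 3: tick 6 -> clock=10.
Op 4: tick 5 -> clock=15. purged={a.com}
Op 5: tick 5 -> clock=20.
Op 6: tick 5 -> clock=25.
Op 7: tick 4 -> clock=29.
Op 8: insert c.com -> 10.0.0.2 (expiry=29+1=30). clock=29
Op 9: insert d.com -> 10.0.0.1 (expiry=29+4=33). clock=29
Op 10: tick 6 -> clock=35. purged={c.com,d.com}
Op 11: tick 1 -> clock=36.
Op 12: tick 4 -> clock=40.
Op 13: tick 2 -> clock=42.
Op 14: tick 1 -> clock=43.
Op 15: tick 3 -> clock=46.
Op 16: insert c.com -> 10.0.0.1 (expiry=46+6=52). clock=46
Op 17: tick 4 -> clock=50.
Op 18: tick 3 -> clock=53. purged={c.com}
Op 19: tick 4 -> clock=57.
Op 20: tick 5 -> clock=62.
Op 21: tick 2 -> clock=64.
Op 22: insert b.com -> 10.0.0.2 (expiry=64+2=66). clock=64
Op 23: tick 4 -> clock=68. purged={b.com}
Final clock = 68
Final cache (unexpired): {} -> size=0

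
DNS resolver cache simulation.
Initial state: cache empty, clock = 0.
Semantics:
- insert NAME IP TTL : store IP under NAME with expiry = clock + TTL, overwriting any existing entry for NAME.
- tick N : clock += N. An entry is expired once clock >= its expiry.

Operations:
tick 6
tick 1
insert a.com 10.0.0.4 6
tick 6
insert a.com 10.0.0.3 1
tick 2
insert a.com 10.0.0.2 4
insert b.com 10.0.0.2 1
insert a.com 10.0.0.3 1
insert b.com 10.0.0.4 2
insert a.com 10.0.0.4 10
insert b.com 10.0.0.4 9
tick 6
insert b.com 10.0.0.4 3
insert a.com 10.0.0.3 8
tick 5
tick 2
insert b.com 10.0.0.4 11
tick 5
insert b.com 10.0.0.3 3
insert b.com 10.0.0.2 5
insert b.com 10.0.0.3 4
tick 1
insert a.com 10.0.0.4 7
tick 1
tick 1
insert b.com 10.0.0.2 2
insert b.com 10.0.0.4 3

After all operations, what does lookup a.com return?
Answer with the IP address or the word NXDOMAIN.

Answer: 10.0.0.4

Derivation:
Op 1: tick 6 -> clock=6.
Op 2: tick 1 -> clock=7.
Op 3: insert a.com -> 10.0.0.4 (expiry=7+6=13). clock=7
Op 4: tick 6 -> clock=13. purged={a.com}
Op 5: insert a.com -> 10.0.0.3 (expiry=13+1=14). clock=13
Op 6: tick 2 -> clock=15. purged={a.com}
Op 7: insert a.com -> 10.0.0.2 (expiry=15+4=19). clock=15
Op 8: insert b.com -> 10.0.0.2 (expiry=15+1=16). clock=15
Op 9: insert a.com -> 10.0.0.3 (expiry=15+1=16). clock=15
Op 10: insert b.com -> 10.0.0.4 (expiry=15+2=17). clock=15
Op 11: insert a.com -> 10.0.0.4 (expiry=15+10=25). clock=15
Op 12: insert b.com -> 10.0.0.4 (expiry=15+9=24). clock=15
Op 13: tick 6 -> clock=21.
Op 14: insert b.com -> 10.0.0.4 (expiry=21+3=24). clock=21
Op 15: insert a.com -> 10.0.0.3 (expiry=21+8=29). clock=21
Op 16: tick 5 -> clock=26. purged={b.com}
Op 17: tick 2 -> clock=28.
Op 18: insert b.com -> 10.0.0.4 (expiry=28+11=39). clock=28
Op 19: tick 5 -> clock=33. purged={a.com}
Op 20: insert b.com -> 10.0.0.3 (expiry=33+3=36). clock=33
Op 21: insert b.com -> 10.0.0.2 (expiry=33+5=38). clock=33
Op 22: insert b.com -> 10.0.0.3 (expiry=33+4=37). clock=33
Op 23: tick 1 -> clock=34.
Op 24: insert a.com -> 10.0.0.4 (expiry=34+7=41). clock=34
Op 25: tick 1 -> clock=35.
Op 26: tick 1 -> clock=36.
Op 27: insert b.com -> 10.0.0.2 (expiry=36+2=38). clock=36
Op 28: insert b.com -> 10.0.0.4 (expiry=36+3=39). clock=36
lookup a.com: present, ip=10.0.0.4 expiry=41 > clock=36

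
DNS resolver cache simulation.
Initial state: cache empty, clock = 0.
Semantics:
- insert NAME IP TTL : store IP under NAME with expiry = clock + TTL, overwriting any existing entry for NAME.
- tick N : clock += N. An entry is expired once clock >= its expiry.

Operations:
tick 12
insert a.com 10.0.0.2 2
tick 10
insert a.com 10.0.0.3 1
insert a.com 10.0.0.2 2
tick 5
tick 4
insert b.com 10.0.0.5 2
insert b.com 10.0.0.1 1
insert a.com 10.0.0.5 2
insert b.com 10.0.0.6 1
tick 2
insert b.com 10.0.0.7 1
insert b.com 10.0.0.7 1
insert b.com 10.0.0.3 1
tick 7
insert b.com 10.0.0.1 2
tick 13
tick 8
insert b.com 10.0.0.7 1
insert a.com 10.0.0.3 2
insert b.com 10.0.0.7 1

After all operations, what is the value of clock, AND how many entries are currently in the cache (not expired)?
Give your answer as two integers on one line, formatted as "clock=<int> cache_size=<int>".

Answer: clock=61 cache_size=2

Derivation:
Op 1: tick 12 -> clock=12.
Op 2: insert a.com -> 10.0.0.2 (expiry=12+2=14). clock=12
Op 3: tick 10 -> clock=22. purged={a.com}
Op 4: insert a.com -> 10.0.0.3 (expiry=22+1=23). clock=22
Op 5: insert a.com -> 10.0.0.2 (expiry=22+2=24). clock=22
Op 6: tick 5 -> clock=27. purged={a.com}
Op 7: tick 4 -> clock=31.
Op 8: insert b.com -> 10.0.0.5 (expiry=31+2=33). clock=31
Op 9: insert b.com -> 10.0.0.1 (expiry=31+1=32). clock=31
Op 10: insert a.com -> 10.0.0.5 (expiry=31+2=33). clock=31
Op 11: insert b.com -> 10.0.0.6 (expiry=31+1=32). clock=31
Op 12: tick 2 -> clock=33. purged={a.com,b.com}
Op 13: insert b.com -> 10.0.0.7 (expiry=33+1=34). clock=33
Op 14: insert b.com -> 10.0.0.7 (expiry=33+1=34). clock=33
Op 15: insert b.com -> 10.0.0.3 (expiry=33+1=34). clock=33
Op 16: tick 7 -> clock=40. purged={b.com}
Op 17: insert b.com -> 10.0.0.1 (expiry=40+2=42). clock=40
Op 18: tick 13 -> clock=53. purged={b.com}
Op 19: tick 8 -> clock=61.
Op 20: insert b.com -> 10.0.0.7 (expiry=61+1=62). clock=61
Op 21: insert a.com -> 10.0.0.3 (expiry=61+2=63). clock=61
Op 22: insert b.com -> 10.0.0.7 (expiry=61+1=62). clock=61
Final clock = 61
Final cache (unexpired): {a.com,b.com} -> size=2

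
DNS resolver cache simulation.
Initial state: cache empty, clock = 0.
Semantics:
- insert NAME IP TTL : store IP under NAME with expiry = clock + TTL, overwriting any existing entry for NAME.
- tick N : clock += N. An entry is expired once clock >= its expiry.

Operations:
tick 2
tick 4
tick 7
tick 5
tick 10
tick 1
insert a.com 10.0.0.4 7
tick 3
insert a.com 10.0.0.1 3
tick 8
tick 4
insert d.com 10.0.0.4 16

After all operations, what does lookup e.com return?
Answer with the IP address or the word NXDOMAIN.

Op 1: tick 2 -> clock=2.
Op 2: tick 4 -> clock=6.
Op 3: tick 7 -> clock=13.
Op 4: tick 5 -> clock=18.
Op 5: tick 10 -> clock=28.
Op 6: tick 1 -> clock=29.
Op 7: insert a.com -> 10.0.0.4 (expiry=29+7=36). clock=29
Op 8: tick 3 -> clock=32.
Op 9: insert a.com -> 10.0.0.1 (expiry=32+3=35). clock=32
Op 10: tick 8 -> clock=40. purged={a.com}
Op 11: tick 4 -> clock=44.
Op 12: insert d.com -> 10.0.0.4 (expiry=44+16=60). clock=44
lookup e.com: not in cache (expired or never inserted)

Answer: NXDOMAIN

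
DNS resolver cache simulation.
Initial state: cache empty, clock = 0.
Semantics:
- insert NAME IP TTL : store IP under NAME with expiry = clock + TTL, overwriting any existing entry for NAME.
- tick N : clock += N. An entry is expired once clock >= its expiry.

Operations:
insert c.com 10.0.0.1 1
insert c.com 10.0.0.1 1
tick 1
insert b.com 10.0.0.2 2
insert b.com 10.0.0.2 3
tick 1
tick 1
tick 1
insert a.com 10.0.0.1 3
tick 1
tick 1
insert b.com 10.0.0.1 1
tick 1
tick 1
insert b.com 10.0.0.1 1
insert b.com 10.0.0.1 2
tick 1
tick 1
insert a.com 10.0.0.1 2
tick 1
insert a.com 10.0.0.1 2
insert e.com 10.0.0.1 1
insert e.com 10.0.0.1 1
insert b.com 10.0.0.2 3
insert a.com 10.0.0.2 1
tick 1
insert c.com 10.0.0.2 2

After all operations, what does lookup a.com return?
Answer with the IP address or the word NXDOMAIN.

Answer: NXDOMAIN

Derivation:
Op 1: insert c.com -> 10.0.0.1 (expiry=0+1=1). clock=0
Op 2: insert c.com -> 10.0.0.1 (expiry=0+1=1). clock=0
Op 3: tick 1 -> clock=1. purged={c.com}
Op 4: insert b.com -> 10.0.0.2 (expiry=1+2=3). clock=1
Op 5: insert b.com -> 10.0.0.2 (expiry=1+3=4). clock=1
Op 6: tick 1 -> clock=2.
Op 7: tick 1 -> clock=3.
Op 8: tick 1 -> clock=4. purged={b.com}
Op 9: insert a.com -> 10.0.0.1 (expiry=4+3=7). clock=4
Op 10: tick 1 -> clock=5.
Op 11: tick 1 -> clock=6.
Op 12: insert b.com -> 10.0.0.1 (expiry=6+1=7). clock=6
Op 13: tick 1 -> clock=7. purged={a.com,b.com}
Op 14: tick 1 -> clock=8.
Op 15: insert b.com -> 10.0.0.1 (expiry=8+1=9). clock=8
Op 16: insert b.com -> 10.0.0.1 (expiry=8+2=10). clock=8
Op 17: tick 1 -> clock=9.
Op 18: tick 1 -> clock=10. purged={b.com}
Op 19: insert a.com -> 10.0.0.1 (expiry=10+2=12). clock=10
Op 20: tick 1 -> clock=11.
Op 21: insert a.com -> 10.0.0.1 (expiry=11+2=13). clock=11
Op 22: insert e.com -> 10.0.0.1 (expiry=11+1=12). clock=11
Op 23: insert e.com -> 10.0.0.1 (expiry=11+1=12). clock=11
Op 24: insert b.com -> 10.0.0.2 (expiry=11+3=14). clock=11
Op 25: insert a.com -> 10.0.0.2 (expiry=11+1=12). clock=11
Op 26: tick 1 -> clock=12. purged={a.com,e.com}
Op 27: insert c.com -> 10.0.0.2 (expiry=12+2=14). clock=12
lookup a.com: not in cache (expired or never inserted)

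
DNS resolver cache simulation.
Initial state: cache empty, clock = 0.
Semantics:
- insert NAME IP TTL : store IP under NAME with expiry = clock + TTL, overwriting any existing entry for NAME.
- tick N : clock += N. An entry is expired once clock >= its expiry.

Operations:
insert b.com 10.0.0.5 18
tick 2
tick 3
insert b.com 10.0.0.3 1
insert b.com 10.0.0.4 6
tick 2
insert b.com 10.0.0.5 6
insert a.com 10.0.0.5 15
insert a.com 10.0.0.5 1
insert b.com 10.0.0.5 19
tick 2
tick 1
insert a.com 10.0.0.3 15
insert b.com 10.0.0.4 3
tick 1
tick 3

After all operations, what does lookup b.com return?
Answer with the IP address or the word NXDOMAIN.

Op 1: insert b.com -> 10.0.0.5 (expiry=0+18=18). clock=0
Op 2: tick 2 -> clock=2.
Op 3: tick 3 -> clock=5.
Op 4: insert b.com -> 10.0.0.3 (expiry=5+1=6). clock=5
Op 5: insert b.com -> 10.0.0.4 (expiry=5+6=11). clock=5
Op 6: tick 2 -> clock=7.
Op 7: insert b.com -> 10.0.0.5 (expiry=7+6=13). clock=7
Op 8: insert a.com -> 10.0.0.5 (expiry=7+15=22). clock=7
Op 9: insert a.com -> 10.0.0.5 (expiry=7+1=8). clock=7
Op 10: insert b.com -> 10.0.0.5 (expiry=7+19=26). clock=7
Op 11: tick 2 -> clock=9. purged={a.com}
Op 12: tick 1 -> clock=10.
Op 13: insert a.com -> 10.0.0.3 (expiry=10+15=25). clock=10
Op 14: insert b.com -> 10.0.0.4 (expiry=10+3=13). clock=10
Op 15: tick 1 -> clock=11.
Op 16: tick 3 -> clock=14. purged={b.com}
lookup b.com: not in cache (expired or never inserted)

Answer: NXDOMAIN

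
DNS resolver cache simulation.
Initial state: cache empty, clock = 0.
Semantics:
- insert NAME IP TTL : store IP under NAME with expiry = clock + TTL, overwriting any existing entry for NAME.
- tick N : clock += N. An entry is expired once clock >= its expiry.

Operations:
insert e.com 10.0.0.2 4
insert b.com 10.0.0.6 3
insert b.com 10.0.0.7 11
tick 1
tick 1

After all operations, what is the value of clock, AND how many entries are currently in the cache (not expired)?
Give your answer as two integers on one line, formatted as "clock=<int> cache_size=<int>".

Answer: clock=2 cache_size=2

Derivation:
Op 1: insert e.com -> 10.0.0.2 (expiry=0+4=4). clock=0
Op 2: insert b.com -> 10.0.0.6 (expiry=0+3=3). clock=0
Op 3: insert b.com -> 10.0.0.7 (expiry=0+11=11). clock=0
Op 4: tick 1 -> clock=1.
Op 5: tick 1 -> clock=2.
Final clock = 2
Final cache (unexpired): {b.com,e.com} -> size=2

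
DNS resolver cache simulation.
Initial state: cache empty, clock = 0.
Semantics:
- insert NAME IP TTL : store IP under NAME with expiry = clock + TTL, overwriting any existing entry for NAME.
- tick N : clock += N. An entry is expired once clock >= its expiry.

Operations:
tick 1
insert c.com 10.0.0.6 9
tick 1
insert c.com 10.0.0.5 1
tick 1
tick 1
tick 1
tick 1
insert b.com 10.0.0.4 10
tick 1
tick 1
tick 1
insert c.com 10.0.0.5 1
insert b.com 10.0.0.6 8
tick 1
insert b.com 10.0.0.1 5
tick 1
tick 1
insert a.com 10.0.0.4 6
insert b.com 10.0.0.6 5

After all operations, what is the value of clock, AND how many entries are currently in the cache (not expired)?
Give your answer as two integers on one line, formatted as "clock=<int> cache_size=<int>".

Op 1: tick 1 -> clock=1.
Op 2: insert c.com -> 10.0.0.6 (expiry=1+9=10). clock=1
Op 3: tick 1 -> clock=2.
Op 4: insert c.com -> 10.0.0.5 (expiry=2+1=3). clock=2
Op 5: tick 1 -> clock=3. purged={c.com}
Op 6: tick 1 -> clock=4.
Op 7: tick 1 -> clock=5.
Op 8: tick 1 -> clock=6.
Op 9: insert b.com -> 10.0.0.4 (expiry=6+10=16). clock=6
Op 10: tick 1 -> clock=7.
Op 11: tick 1 -> clock=8.
Op 12: tick 1 -> clock=9.
Op 13: insert c.com -> 10.0.0.5 (expiry=9+1=10). clock=9
Op 14: insert b.com -> 10.0.0.6 (expiry=9+8=17). clock=9
Op 15: tick 1 -> clock=10. purged={c.com}
Op 16: insert b.com -> 10.0.0.1 (expiry=10+5=15). clock=10
Op 17: tick 1 -> clock=11.
Op 18: tick 1 -> clock=12.
Op 19: insert a.com -> 10.0.0.4 (expiry=12+6=18). clock=12
Op 20: insert b.com -> 10.0.0.6 (expiry=12+5=17). clock=12
Final clock = 12
Final cache (unexpired): {a.com,b.com} -> size=2

Answer: clock=12 cache_size=2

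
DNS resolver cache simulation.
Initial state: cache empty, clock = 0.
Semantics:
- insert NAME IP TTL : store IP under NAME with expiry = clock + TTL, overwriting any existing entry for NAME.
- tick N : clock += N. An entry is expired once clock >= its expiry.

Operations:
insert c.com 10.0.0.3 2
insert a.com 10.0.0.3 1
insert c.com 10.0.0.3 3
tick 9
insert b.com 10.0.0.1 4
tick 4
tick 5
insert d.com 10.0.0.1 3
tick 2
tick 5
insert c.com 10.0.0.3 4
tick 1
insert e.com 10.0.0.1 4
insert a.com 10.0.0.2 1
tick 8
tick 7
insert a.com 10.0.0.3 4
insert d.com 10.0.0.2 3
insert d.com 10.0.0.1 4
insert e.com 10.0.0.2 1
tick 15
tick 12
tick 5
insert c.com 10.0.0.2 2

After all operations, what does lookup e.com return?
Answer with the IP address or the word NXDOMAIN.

Op 1: insert c.com -> 10.0.0.3 (expiry=0+2=2). clock=0
Op 2: insert a.com -> 10.0.0.3 (expiry=0+1=1). clock=0
Op 3: insert c.com -> 10.0.0.3 (expiry=0+3=3). clock=0
Op 4: tick 9 -> clock=9. purged={a.com,c.com}
Op 5: insert b.com -> 10.0.0.1 (expiry=9+4=13). clock=9
Op 6: tick 4 -> clock=13. purged={b.com}
Op 7: tick 5 -> clock=18.
Op 8: insert d.com -> 10.0.0.1 (expiry=18+3=21). clock=18
Op 9: tick 2 -> clock=20.
Op 10: tick 5 -> clock=25. purged={d.com}
Op 11: insert c.com -> 10.0.0.3 (expiry=25+4=29). clock=25
Op 12: tick 1 -> clock=26.
Op 13: insert e.com -> 10.0.0.1 (expiry=26+4=30). clock=26
Op 14: insert a.com -> 10.0.0.2 (expiry=26+1=27). clock=26
Op 15: tick 8 -> clock=34. purged={a.com,c.com,e.com}
Op 16: tick 7 -> clock=41.
Op 17: insert a.com -> 10.0.0.3 (expiry=41+4=45). clock=41
Op 18: insert d.com -> 10.0.0.2 (expiry=41+3=44). clock=41
Op 19: insert d.com -> 10.0.0.1 (expiry=41+4=45). clock=41
Op 20: insert e.com -> 10.0.0.2 (expiry=41+1=42). clock=41
Op 21: tick 15 -> clock=56. purged={a.com,d.com,e.com}
Op 22: tick 12 -> clock=68.
Op 23: tick 5 -> clock=73.
Op 24: insert c.com -> 10.0.0.2 (expiry=73+2=75). clock=73
lookup e.com: not in cache (expired or never inserted)

Answer: NXDOMAIN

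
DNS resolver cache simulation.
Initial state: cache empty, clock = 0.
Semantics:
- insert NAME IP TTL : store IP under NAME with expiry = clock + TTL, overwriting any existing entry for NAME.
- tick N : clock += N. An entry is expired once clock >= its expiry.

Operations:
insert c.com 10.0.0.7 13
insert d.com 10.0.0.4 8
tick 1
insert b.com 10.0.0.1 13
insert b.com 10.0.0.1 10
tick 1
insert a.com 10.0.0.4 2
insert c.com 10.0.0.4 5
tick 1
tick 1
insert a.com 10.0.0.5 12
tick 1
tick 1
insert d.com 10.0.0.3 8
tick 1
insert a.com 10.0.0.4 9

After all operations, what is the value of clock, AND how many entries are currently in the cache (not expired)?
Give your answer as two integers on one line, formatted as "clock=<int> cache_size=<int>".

Op 1: insert c.com -> 10.0.0.7 (expiry=0+13=13). clock=0
Op 2: insert d.com -> 10.0.0.4 (expiry=0+8=8). clock=0
Op 3: tick 1 -> clock=1.
Op 4: insert b.com -> 10.0.0.1 (expiry=1+13=14). clock=1
Op 5: insert b.com -> 10.0.0.1 (expiry=1+10=11). clock=1
Op 6: tick 1 -> clock=2.
Op 7: insert a.com -> 10.0.0.4 (expiry=2+2=4). clock=2
Op 8: insert c.com -> 10.0.0.4 (expiry=2+5=7). clock=2
Op 9: tick 1 -> clock=3.
Op 10: tick 1 -> clock=4. purged={a.com}
Op 11: insert a.com -> 10.0.0.5 (expiry=4+12=16). clock=4
Op 12: tick 1 -> clock=5.
Op 13: tick 1 -> clock=6.
Op 14: insert d.com -> 10.0.0.3 (expiry=6+8=14). clock=6
Op 15: tick 1 -> clock=7. purged={c.com}
Op 16: insert a.com -> 10.0.0.4 (expiry=7+9=16). clock=7
Final clock = 7
Final cache (unexpired): {a.com,b.com,d.com} -> size=3

Answer: clock=7 cache_size=3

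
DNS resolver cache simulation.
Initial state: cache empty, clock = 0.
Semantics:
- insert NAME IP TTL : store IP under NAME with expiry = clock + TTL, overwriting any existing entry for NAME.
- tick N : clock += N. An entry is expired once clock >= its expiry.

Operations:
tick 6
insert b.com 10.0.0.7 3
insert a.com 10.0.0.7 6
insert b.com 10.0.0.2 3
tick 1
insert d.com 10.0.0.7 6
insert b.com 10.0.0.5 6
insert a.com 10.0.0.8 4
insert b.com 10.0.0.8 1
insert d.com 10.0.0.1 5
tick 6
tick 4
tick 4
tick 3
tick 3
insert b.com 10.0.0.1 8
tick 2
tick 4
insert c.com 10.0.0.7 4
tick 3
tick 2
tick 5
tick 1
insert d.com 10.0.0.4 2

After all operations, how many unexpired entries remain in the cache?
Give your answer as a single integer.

Answer: 1

Derivation:
Op 1: tick 6 -> clock=6.
Op 2: insert b.com -> 10.0.0.7 (expiry=6+3=9). clock=6
Op 3: insert a.com -> 10.0.0.7 (expiry=6+6=12). clock=6
Op 4: insert b.com -> 10.0.0.2 (expiry=6+3=9). clock=6
Op 5: tick 1 -> clock=7.
Op 6: insert d.com -> 10.0.0.7 (expiry=7+6=13). clock=7
Op 7: insert b.com -> 10.0.0.5 (expiry=7+6=13). clock=7
Op 8: insert a.com -> 10.0.0.8 (expiry=7+4=11). clock=7
Op 9: insert b.com -> 10.0.0.8 (expiry=7+1=8). clock=7
Op 10: insert d.com -> 10.0.0.1 (expiry=7+5=12). clock=7
Op 11: tick 6 -> clock=13. purged={a.com,b.com,d.com}
Op 12: tick 4 -> clock=17.
Op 13: tick 4 -> clock=21.
Op 14: tick 3 -> clock=24.
Op 15: tick 3 -> clock=27.
Op 16: insert b.com -> 10.0.0.1 (expiry=27+8=35). clock=27
Op 17: tick 2 -> clock=29.
Op 18: tick 4 -> clock=33.
Op 19: insert c.com -> 10.0.0.7 (expiry=33+4=37). clock=33
Op 20: tick 3 -> clock=36. purged={b.com}
Op 21: tick 2 -> clock=38. purged={c.com}
Op 22: tick 5 -> clock=43.
Op 23: tick 1 -> clock=44.
Op 24: insert d.com -> 10.0.0.4 (expiry=44+2=46). clock=44
Final cache (unexpired): {d.com} -> size=1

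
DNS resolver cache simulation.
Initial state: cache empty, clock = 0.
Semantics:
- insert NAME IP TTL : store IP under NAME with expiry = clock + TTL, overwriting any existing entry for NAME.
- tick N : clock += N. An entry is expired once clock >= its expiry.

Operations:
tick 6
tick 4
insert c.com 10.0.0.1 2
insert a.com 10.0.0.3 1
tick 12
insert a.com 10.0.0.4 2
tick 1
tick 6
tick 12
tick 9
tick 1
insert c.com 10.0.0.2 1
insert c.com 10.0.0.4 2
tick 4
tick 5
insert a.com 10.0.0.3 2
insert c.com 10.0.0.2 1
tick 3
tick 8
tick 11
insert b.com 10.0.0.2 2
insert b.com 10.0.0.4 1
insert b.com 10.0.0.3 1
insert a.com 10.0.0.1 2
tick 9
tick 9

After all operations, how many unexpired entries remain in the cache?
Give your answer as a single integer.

Answer: 0

Derivation:
Op 1: tick 6 -> clock=6.
Op 2: tick 4 -> clock=10.
Op 3: insert c.com -> 10.0.0.1 (expiry=10+2=12). clock=10
Op 4: insert a.com -> 10.0.0.3 (expiry=10+1=11). clock=10
Op 5: tick 12 -> clock=22. purged={a.com,c.com}
Op 6: insert a.com -> 10.0.0.4 (expiry=22+2=24). clock=22
Op 7: tick 1 -> clock=23.
Op 8: tick 6 -> clock=29. purged={a.com}
Op 9: tick 12 -> clock=41.
Op 10: tick 9 -> clock=50.
Op 11: tick 1 -> clock=51.
Op 12: insert c.com -> 10.0.0.2 (expiry=51+1=52). clock=51
Op 13: insert c.com -> 10.0.0.4 (expiry=51+2=53). clock=51
Op 14: tick 4 -> clock=55. purged={c.com}
Op 15: tick 5 -> clock=60.
Op 16: insert a.com -> 10.0.0.3 (expiry=60+2=62). clock=60
Op 17: insert c.com -> 10.0.0.2 (expiry=60+1=61). clock=60
Op 18: tick 3 -> clock=63. purged={a.com,c.com}
Op 19: tick 8 -> clock=71.
Op 20: tick 11 -> clock=82.
Op 21: insert b.com -> 10.0.0.2 (expiry=82+2=84). clock=82
Op 22: insert b.com -> 10.0.0.4 (expiry=82+1=83). clock=82
Op 23: insert b.com -> 10.0.0.3 (expiry=82+1=83). clock=82
Op 24: insert a.com -> 10.0.0.1 (expiry=82+2=84). clock=82
Op 25: tick 9 -> clock=91. purged={a.com,b.com}
Op 26: tick 9 -> clock=100.
Final cache (unexpired): {} -> size=0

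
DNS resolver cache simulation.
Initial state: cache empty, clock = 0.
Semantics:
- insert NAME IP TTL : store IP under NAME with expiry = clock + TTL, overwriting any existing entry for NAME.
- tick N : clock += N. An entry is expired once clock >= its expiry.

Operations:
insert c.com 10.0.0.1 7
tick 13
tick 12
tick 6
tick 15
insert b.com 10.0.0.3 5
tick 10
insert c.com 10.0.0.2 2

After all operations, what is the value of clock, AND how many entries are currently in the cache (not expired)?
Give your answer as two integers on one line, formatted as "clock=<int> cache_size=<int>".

Answer: clock=56 cache_size=1

Derivation:
Op 1: insert c.com -> 10.0.0.1 (expiry=0+7=7). clock=0
Op 2: tick 13 -> clock=13. purged={c.com}
Op 3: tick 12 -> clock=25.
Op 4: tick 6 -> clock=31.
Op 5: tick 15 -> clock=46.
Op 6: insert b.com -> 10.0.0.3 (expiry=46+5=51). clock=46
Op 7: tick 10 -> clock=56. purged={b.com}
Op 8: insert c.com -> 10.0.0.2 (expiry=56+2=58). clock=56
Final clock = 56
Final cache (unexpired): {c.com} -> size=1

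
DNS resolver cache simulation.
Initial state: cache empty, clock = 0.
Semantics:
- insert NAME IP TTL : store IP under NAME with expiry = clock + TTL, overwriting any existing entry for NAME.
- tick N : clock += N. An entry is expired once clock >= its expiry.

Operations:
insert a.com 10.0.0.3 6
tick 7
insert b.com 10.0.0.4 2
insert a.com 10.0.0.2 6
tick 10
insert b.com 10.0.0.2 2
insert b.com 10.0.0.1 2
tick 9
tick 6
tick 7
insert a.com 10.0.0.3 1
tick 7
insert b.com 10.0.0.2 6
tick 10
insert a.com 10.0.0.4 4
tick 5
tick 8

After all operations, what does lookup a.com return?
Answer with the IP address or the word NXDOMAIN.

Op 1: insert a.com -> 10.0.0.3 (expiry=0+6=6). clock=0
Op 2: tick 7 -> clock=7. purged={a.com}
Op 3: insert b.com -> 10.0.0.4 (expiry=7+2=9). clock=7
Op 4: insert a.com -> 10.0.0.2 (expiry=7+6=13). clock=7
Op 5: tick 10 -> clock=17. purged={a.com,b.com}
Op 6: insert b.com -> 10.0.0.2 (expiry=17+2=19). clock=17
Op 7: insert b.com -> 10.0.0.1 (expiry=17+2=19). clock=17
Op 8: tick 9 -> clock=26. purged={b.com}
Op 9: tick 6 -> clock=32.
Op 10: tick 7 -> clock=39.
Op 11: insert a.com -> 10.0.0.3 (expiry=39+1=40). clock=39
Op 12: tick 7 -> clock=46. purged={a.com}
Op 13: insert b.com -> 10.0.0.2 (expiry=46+6=52). clock=46
Op 14: tick 10 -> clock=56. purged={b.com}
Op 15: insert a.com -> 10.0.0.4 (expiry=56+4=60). clock=56
Op 16: tick 5 -> clock=61. purged={a.com}
Op 17: tick 8 -> clock=69.
lookup a.com: not in cache (expired or never inserted)

Answer: NXDOMAIN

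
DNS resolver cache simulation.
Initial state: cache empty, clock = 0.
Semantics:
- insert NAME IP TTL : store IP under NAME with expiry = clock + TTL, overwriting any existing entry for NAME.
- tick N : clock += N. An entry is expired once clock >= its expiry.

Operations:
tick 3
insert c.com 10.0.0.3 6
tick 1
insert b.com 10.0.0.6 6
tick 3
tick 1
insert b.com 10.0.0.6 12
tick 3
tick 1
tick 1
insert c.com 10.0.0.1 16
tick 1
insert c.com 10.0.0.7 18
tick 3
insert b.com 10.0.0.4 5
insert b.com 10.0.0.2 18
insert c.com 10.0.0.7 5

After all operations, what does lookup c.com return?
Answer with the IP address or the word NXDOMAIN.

Op 1: tick 3 -> clock=3.
Op 2: insert c.com -> 10.0.0.3 (expiry=3+6=9). clock=3
Op 3: tick 1 -> clock=4.
Op 4: insert b.com -> 10.0.0.6 (expiry=4+6=10). clock=4
Op 5: tick 3 -> clock=7.
Op 6: tick 1 -> clock=8.
Op 7: insert b.com -> 10.0.0.6 (expiry=8+12=20). clock=8
Op 8: tick 3 -> clock=11. purged={c.com}
Op 9: tick 1 -> clock=12.
Op 10: tick 1 -> clock=13.
Op 11: insert c.com -> 10.0.0.1 (expiry=13+16=29). clock=13
Op 12: tick 1 -> clock=14.
Op 13: insert c.com -> 10.0.0.7 (expiry=14+18=32). clock=14
Op 14: tick 3 -> clock=17.
Op 15: insert b.com -> 10.0.0.4 (expiry=17+5=22). clock=17
Op 16: insert b.com -> 10.0.0.2 (expiry=17+18=35). clock=17
Op 17: insert c.com -> 10.0.0.7 (expiry=17+5=22). clock=17
lookup c.com: present, ip=10.0.0.7 expiry=22 > clock=17

Answer: 10.0.0.7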